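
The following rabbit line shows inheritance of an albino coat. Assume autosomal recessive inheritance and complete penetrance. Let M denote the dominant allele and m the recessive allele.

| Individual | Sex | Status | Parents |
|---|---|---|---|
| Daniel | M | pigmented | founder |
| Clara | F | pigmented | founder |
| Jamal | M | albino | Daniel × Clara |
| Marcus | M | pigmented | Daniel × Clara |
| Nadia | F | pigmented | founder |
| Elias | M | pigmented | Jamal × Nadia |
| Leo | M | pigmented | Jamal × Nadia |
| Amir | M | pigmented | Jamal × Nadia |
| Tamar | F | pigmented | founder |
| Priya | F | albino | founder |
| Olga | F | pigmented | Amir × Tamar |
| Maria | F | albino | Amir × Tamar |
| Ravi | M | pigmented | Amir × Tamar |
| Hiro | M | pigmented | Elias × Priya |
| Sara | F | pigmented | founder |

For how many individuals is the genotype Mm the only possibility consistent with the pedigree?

Obligate heterozygotes: Daniel is pigmented so carries M and passed m to Jamal (mm), so Daniel is Mm; Clara is pigmented so carries M and passed m to Jamal (mm), so Clara is Mm; Elias is pigmented so carries M and received m from Jamal (mm), so Elias is Mm; Leo is pigmented so carries M and received m from Jamal (mm), so Leo is Mm; Amir is pigmented so carries M and received m from Jamal (mm), so Amir is Mm; Tamar is pigmented so carries M and passed m to Maria (mm), so Tamar is Mm; Hiro is pigmented so carries M and received m from Priya (mm), so Hiro is Mm.
Every other individual is either homozygous by phenotype or has at least one consistent homozygous assignment, so the count is 7.

7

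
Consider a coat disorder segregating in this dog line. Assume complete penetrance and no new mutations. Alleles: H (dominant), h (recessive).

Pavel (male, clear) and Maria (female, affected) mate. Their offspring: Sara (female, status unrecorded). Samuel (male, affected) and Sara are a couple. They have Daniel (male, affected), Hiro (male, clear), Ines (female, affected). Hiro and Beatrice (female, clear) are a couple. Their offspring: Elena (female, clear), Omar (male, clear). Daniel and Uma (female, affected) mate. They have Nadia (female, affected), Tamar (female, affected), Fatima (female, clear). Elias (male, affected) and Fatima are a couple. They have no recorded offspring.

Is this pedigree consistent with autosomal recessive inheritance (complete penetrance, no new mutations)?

No

Under autosomal recessive, Fatima (clear, female) cannot arise from Daniel (affected) × Uma (affected).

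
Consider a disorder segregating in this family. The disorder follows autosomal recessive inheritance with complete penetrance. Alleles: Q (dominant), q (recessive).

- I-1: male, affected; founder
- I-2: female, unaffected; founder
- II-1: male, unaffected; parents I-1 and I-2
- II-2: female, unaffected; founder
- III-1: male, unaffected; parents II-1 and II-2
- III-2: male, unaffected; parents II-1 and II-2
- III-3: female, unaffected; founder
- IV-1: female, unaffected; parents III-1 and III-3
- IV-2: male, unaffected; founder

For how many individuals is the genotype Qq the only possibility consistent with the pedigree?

1

Obligate heterozygotes: II-1 is unaffected so carries Q and received q from I-1 (qq), so II-1 is Qq.
Every other individual is either homozygous by phenotype or has at least one consistent homozygous assignment, so the count is 1.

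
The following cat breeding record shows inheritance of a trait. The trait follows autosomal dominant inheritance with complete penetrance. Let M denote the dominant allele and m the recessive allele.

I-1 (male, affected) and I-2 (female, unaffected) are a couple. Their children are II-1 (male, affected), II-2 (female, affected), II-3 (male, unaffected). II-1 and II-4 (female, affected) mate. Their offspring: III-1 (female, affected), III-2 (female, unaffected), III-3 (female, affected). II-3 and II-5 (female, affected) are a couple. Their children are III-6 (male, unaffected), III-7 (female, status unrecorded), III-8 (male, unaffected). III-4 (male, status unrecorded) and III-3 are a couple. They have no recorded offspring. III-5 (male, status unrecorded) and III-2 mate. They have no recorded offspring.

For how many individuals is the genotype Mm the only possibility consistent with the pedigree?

Obligate heterozygotes: I-1 is affected so carries M and passed m to II-3 (mm), so I-1 is Mm; II-1 is affected so carries M and received m from I-2 (mm), so II-1 is Mm; II-2 is affected so carries M and received m from I-2 (mm), so II-2 is Mm; II-4 is affected so carries M and passed m to III-2 (mm), so II-4 is Mm; II-5 is affected so carries M and passed m to III-6 (mm), so II-5 is Mm.
Every other individual is either homozygous by phenotype or has at least one consistent homozygous assignment, so the count is 5.

5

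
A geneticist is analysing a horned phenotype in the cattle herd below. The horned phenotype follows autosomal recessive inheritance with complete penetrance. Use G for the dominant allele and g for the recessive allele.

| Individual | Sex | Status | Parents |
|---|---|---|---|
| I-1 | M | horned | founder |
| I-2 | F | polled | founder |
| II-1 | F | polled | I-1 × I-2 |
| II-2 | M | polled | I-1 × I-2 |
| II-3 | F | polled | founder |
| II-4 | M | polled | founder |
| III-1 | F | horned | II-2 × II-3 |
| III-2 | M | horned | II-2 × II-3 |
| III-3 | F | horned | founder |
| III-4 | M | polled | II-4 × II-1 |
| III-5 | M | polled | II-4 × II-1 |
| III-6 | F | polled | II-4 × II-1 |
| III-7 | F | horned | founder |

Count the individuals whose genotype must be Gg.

Obligate heterozygotes: II-1 is polled so carries G and received g from I-1 (gg), so II-1 is Gg; II-2 is polled so carries G and received g from I-1 (gg), so II-2 is Gg; II-3 is polled so carries G and passed g to III-1 (gg), so II-3 is Gg.
Every other individual is either homozygous by phenotype or has at least one consistent homozygous assignment, so the count is 3.

3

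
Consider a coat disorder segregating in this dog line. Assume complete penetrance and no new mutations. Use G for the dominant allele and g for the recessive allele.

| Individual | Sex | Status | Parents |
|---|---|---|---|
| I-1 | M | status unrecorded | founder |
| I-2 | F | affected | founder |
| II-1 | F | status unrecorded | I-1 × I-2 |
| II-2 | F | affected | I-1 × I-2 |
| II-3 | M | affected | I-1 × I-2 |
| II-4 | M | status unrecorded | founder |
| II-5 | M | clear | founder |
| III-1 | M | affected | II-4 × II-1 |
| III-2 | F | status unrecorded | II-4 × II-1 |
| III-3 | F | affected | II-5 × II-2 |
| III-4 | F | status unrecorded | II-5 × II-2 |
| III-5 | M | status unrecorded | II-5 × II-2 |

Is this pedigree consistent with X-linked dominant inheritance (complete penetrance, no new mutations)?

Yes

A consistent assignment under X-linked dominant exists: I-1 X^G Y, I-2 X^G X^G, II-1 X^G X^G, II-2 X^G X^G, II-3 X^G Y, II-4 X^G Y, II-5 X^g Y, III-1 X^G Y, III-2 X^G X^G, III-3 X^G X^g, III-4 X^G X^g, III-5 X^G Y.
In this assignment every recorded phenotype matches its genotype and every non-founder's genotype is obtainable from its parents' genotypes, so the pedigree is consistent.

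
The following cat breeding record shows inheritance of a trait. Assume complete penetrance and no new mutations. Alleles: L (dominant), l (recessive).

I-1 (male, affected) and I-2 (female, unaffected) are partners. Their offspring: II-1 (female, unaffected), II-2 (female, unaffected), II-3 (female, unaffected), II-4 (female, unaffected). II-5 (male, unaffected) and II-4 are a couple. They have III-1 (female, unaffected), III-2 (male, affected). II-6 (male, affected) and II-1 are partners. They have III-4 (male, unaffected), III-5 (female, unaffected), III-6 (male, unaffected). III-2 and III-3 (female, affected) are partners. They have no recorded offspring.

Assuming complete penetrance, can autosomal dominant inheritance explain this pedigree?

Under autosomal dominant, III-2 (affected, male) cannot arise from II-5 (unaffected) × II-4 (unaffected).

No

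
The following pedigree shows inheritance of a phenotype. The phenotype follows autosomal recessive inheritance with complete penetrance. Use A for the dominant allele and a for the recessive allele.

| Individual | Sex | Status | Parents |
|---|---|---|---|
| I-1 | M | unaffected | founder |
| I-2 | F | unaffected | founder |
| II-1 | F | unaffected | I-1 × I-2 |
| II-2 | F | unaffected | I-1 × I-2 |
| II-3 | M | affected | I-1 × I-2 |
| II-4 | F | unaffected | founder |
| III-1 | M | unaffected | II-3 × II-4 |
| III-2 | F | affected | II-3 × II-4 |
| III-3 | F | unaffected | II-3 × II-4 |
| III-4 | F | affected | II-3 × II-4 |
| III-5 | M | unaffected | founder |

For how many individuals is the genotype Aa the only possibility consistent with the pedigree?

Obligate heterozygotes: I-1 is unaffected so carries A and passed a to II-3 (aa), so I-1 is Aa; I-2 is unaffected so carries A and passed a to II-3 (aa), so I-2 is Aa; II-4 is unaffected so carries A and passed a to III-2 (aa), so II-4 is Aa; III-1 is unaffected so carries A and received a from II-3 (aa), so III-1 is Aa; III-3 is unaffected so carries A and received a from II-3 (aa), so III-3 is Aa.
Every other individual is either homozygous by phenotype or has at least one consistent homozygous assignment, so the count is 5.

5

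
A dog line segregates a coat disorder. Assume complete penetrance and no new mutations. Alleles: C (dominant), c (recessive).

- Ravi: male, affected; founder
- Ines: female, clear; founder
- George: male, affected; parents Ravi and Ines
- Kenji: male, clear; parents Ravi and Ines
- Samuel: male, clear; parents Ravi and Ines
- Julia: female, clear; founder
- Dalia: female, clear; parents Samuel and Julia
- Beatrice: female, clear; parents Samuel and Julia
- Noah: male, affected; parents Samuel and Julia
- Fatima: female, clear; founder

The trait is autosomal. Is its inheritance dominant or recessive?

Samuel and Julia are both clear yet have an affected child Noah. Under dominance, an affected child requires at least one affected parent, so the trait cannot be dominant.

recessive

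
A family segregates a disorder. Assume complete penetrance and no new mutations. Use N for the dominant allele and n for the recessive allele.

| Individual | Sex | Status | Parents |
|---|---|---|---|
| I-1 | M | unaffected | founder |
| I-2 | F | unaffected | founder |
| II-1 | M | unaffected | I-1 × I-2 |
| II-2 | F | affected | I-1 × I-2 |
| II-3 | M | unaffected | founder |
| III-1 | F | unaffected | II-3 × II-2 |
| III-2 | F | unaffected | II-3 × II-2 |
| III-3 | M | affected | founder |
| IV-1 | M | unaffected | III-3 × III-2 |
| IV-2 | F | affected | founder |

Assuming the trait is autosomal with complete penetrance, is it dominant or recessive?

recessive

I-1 and I-2 are both unaffected yet have an affected child II-2. Under dominance, an affected child requires at least one affected parent, so the trait cannot be dominant.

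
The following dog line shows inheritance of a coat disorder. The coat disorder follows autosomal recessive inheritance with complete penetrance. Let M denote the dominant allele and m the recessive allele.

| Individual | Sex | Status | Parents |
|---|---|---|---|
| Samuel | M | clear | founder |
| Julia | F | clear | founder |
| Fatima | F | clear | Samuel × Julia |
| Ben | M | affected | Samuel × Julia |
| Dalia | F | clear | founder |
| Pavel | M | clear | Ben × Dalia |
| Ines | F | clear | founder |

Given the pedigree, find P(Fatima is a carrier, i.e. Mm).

2/3

Samuel is clear so carries M and passed m to Ben (mm), so Samuel is Mm.
Julia is clear so carries M and passed m to Ben (mm), so Julia is Mm.
Their cross gives offspring ratios 1/4 MM : 1/2 Mm : 1/4 mm. Conditioning on Fatima being clear, P(Mm) = 1/2 / 3/4 = 2/3.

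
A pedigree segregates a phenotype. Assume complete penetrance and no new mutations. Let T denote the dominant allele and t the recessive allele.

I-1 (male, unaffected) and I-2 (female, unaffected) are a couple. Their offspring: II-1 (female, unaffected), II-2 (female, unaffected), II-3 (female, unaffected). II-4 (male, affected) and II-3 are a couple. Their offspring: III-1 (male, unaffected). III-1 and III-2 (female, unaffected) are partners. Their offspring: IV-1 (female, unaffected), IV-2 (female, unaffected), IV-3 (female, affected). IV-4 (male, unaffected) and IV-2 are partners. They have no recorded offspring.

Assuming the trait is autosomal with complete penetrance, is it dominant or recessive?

III-1 and III-2 are both unaffected yet have an affected child IV-3. Under dominance, an affected child requires at least one affected parent, so the trait cannot be dominant.

recessive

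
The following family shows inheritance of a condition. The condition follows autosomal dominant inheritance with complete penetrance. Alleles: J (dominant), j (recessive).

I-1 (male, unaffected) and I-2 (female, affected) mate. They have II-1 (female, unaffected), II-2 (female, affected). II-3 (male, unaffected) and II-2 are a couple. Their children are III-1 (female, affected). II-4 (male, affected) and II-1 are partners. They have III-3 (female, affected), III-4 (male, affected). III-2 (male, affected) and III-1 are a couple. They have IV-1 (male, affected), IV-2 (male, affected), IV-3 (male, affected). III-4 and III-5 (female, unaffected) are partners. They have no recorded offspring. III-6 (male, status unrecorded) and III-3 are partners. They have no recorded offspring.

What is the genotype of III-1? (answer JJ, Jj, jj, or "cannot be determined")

Jj

From phenotype alone, III-1 is JJ or Jj.
III-1 is affected so carries J and received j from II-3 (jj), so III-1 is Jj.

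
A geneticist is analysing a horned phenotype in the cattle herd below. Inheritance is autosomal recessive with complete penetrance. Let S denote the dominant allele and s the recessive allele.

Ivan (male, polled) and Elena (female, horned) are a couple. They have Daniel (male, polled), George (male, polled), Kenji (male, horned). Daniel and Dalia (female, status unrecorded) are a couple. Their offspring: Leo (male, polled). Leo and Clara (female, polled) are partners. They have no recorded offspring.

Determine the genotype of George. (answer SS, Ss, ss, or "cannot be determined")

Ss

From phenotype alone, George is SS or Ss.
George is polled so carries S and received s from Elena (ss), so George is Ss.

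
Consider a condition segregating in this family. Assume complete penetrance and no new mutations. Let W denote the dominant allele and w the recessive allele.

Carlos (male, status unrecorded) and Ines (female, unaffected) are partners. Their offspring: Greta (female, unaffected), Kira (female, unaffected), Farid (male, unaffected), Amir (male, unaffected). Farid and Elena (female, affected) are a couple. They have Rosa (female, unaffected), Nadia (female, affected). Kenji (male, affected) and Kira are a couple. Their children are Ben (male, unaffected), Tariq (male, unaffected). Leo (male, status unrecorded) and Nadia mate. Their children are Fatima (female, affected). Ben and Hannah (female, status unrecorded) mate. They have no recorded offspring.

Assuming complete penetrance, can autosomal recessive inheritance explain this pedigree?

A consistent assignment under autosomal recessive exists: Carlos WW, Ines Ww, Greta WW, Kira WW, Farid Ww, Amir WW, Elena ww, Kenji ww, Rosa Ww, Nadia ww, Leo Ww, Ben Ww, Tariq Ww, Hannah WW, Fatima ww.
In this assignment every recorded phenotype matches its genotype and every non-founder's genotype is obtainable from its parents' genotypes, so the pedigree is consistent.

Yes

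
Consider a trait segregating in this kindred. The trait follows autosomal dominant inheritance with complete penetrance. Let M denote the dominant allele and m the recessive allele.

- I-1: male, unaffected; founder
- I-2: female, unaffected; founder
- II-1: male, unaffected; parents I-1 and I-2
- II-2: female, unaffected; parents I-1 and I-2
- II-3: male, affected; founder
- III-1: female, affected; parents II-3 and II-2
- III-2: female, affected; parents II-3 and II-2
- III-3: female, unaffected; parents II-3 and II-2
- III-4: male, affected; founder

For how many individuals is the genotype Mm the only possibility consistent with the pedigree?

3

Obligate heterozygotes: II-3 is affected so carries M and passed m to III-3 (mm), so II-3 is Mm; III-1 is affected so carries M and received m from II-2 (mm), so III-1 is Mm; III-2 is affected so carries M and received m from II-2 (mm), so III-2 is Mm.
Every other individual is either homozygous by phenotype or has at least one consistent homozygous assignment, so the count is 3.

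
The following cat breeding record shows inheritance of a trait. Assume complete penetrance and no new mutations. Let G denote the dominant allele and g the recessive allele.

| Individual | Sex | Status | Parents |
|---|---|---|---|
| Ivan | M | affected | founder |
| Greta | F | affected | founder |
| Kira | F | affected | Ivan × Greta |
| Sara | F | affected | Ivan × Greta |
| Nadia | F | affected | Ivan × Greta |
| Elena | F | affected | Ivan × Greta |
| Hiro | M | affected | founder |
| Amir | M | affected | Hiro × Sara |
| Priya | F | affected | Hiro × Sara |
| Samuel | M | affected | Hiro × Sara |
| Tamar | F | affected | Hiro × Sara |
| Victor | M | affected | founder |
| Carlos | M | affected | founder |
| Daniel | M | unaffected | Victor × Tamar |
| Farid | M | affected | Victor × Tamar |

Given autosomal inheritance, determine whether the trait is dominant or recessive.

Victor and Tamar are both affected yet have an unaffected child Daniel. Under a recessive model two affected parents are homozygous and every child would be affected, so the trait cannot be recessive.

dominant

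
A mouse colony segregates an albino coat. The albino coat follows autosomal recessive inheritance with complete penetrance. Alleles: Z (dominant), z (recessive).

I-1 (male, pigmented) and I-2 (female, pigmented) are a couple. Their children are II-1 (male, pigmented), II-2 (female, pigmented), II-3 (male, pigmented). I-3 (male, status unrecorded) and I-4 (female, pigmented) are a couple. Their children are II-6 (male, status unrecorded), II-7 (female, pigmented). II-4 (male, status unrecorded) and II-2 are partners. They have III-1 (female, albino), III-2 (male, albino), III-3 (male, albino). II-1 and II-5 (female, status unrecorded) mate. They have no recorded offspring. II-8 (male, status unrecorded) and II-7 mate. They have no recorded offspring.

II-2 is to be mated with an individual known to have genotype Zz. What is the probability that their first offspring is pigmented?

II-2 is pigmented so carries Z and passed z to III-1 (zz), so II-2 is Zz.
The cross gives 1/4 ZZ : 1/2 Zz : 1/4 zz, so P(offspring is pigmented) = 3/4.

3/4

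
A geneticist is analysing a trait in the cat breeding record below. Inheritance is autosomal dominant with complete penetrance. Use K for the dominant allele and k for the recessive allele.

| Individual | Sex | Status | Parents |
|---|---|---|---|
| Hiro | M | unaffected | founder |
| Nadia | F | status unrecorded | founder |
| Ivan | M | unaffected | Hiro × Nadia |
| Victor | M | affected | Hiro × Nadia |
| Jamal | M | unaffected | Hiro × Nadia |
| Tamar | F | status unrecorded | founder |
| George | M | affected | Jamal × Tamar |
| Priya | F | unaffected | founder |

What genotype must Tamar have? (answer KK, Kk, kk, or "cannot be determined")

Tamar's phenotype is unrecorded, and no parent or child forces a single allele at both positions; consistent genotype assignments exist with Tamar as KK or Kk.

cannot be determined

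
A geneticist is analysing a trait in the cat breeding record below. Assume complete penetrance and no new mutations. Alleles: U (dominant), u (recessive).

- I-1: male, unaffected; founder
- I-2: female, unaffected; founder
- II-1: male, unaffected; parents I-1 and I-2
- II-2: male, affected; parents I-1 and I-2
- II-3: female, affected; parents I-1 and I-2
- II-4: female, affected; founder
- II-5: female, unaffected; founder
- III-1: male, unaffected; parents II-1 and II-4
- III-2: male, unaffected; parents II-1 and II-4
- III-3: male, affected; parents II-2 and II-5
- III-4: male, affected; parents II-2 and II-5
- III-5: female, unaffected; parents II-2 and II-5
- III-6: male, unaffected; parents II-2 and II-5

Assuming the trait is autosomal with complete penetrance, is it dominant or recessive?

recessive

I-1 and I-2 are both unaffected yet have an affected child II-2. Under dominance, an affected child requires at least one affected parent, so the trait cannot be dominant.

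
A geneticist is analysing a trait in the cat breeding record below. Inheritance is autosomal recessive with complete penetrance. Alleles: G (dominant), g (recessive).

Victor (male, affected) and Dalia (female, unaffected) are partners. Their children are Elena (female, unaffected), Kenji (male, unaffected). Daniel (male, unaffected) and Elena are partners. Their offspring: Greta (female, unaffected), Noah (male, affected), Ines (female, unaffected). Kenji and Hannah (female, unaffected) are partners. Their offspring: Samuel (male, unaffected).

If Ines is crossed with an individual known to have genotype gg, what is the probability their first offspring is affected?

1/3

Daniel is unaffected so carries G and passed g to Noah (gg), so Daniel is Gg.
Elena is unaffected so carries G and received g from Victor (gg), so Elena is Gg.
Ines is an unaffected offspring of Daniel (Gg) × Elena (Gg), whose cross gives 1/4 GG : 1/2 Gg : 1/4 gg; conditioning on being unaffected, Ines is GG with probability 1/3, Gg with probability 2/3.
Summing over parental genotype combinations, P(offspring is affected) = 2/3·1/2 = 1/3.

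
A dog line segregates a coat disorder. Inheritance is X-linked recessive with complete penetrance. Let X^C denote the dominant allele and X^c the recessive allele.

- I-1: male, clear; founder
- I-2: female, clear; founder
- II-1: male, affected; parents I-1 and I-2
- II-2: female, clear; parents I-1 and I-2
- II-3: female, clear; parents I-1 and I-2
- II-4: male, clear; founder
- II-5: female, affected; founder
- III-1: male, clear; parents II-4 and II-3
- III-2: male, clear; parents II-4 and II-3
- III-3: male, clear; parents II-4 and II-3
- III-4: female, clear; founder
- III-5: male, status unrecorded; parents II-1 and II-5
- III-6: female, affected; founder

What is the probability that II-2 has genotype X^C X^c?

1/2

I-1 is clear, so I-1 is X^C Y.
I-2 is clear so carries C and passed c to II-1 (X^c Y), so I-2 is X^C X^c.
Their cross gives offspring ratios 1/2 X^C X^C : 1/2 X^C X^c. Conditioning on II-2 being clear, P(X^C X^c) = 1/2 / 1 = 1/2.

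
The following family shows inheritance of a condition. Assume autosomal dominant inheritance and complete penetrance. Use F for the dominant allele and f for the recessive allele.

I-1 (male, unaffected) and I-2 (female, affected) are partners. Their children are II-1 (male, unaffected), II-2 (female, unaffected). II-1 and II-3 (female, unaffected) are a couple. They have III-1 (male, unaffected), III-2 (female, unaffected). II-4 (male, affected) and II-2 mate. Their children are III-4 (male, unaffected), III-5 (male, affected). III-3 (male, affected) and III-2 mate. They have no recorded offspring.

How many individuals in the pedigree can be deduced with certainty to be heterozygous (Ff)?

Obligate heterozygotes: I-2 is affected so carries F and passed f to II-1 (ff), so I-2 is Ff; II-4 is affected so carries F and passed f to III-4 (ff), so II-4 is Ff; III-5 is affected so carries F and received f from II-2 (ff), so III-5 is Ff.
Every other individual is either homozygous by phenotype or has at least one consistent homozygous assignment, so the count is 3.

3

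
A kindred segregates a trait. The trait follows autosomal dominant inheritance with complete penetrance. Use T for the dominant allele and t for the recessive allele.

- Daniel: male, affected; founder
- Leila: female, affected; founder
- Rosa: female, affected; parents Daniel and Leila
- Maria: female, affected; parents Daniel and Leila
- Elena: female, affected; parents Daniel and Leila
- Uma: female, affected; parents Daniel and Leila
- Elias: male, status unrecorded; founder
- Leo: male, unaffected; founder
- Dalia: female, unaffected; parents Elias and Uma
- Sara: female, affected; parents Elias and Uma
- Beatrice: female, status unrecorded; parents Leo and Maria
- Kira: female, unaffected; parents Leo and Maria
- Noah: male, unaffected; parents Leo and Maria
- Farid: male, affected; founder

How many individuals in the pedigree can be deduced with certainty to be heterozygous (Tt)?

2

Obligate heterozygotes: Maria is affected so carries T and passed t to Kira (tt), so Maria is Tt; Uma is affected so carries T and passed t to Dalia (tt), so Uma is Tt.
Every other individual is either homozygous by phenotype or has at least one consistent homozygous assignment, so the count is 2.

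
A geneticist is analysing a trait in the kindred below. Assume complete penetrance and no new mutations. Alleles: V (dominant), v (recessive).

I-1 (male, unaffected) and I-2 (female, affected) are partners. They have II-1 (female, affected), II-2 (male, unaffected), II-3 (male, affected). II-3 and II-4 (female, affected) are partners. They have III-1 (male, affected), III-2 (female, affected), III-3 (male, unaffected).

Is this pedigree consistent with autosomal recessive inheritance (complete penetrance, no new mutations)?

No

Under autosomal recessive, III-3 (unaffected, male) cannot arise from II-3 (affected) × II-4 (affected).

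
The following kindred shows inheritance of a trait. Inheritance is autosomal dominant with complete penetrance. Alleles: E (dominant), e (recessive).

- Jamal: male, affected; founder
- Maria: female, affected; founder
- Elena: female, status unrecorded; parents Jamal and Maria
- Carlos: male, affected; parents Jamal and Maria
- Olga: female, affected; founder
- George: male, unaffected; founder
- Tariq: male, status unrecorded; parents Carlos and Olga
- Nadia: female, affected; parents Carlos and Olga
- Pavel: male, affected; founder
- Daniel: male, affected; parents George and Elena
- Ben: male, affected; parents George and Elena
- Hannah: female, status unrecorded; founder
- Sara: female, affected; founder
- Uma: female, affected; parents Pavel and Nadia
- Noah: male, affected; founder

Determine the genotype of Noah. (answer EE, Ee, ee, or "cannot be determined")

Noah's phenotype allows EE or Ee, and no parent or child forces a single allele at both positions; consistent genotype assignments exist with Noah as EE or Ee.

cannot be determined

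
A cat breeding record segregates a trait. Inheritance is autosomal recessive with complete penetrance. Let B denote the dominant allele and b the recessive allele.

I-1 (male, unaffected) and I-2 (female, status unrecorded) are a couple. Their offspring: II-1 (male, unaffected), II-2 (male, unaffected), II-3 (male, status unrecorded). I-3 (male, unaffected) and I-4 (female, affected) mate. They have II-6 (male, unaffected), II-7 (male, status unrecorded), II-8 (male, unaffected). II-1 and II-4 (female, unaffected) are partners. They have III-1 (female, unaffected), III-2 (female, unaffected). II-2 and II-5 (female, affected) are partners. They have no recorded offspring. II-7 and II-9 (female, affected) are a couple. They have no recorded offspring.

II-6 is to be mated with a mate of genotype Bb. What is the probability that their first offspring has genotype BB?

1/4

II-6 is unaffected so carries B and received b from I-4 (bb), so II-6 is Bb.
The cross gives 1/4 BB : 1/2 Bb : 1/4 bb, so P(offspring has genotype BB) = 1/4.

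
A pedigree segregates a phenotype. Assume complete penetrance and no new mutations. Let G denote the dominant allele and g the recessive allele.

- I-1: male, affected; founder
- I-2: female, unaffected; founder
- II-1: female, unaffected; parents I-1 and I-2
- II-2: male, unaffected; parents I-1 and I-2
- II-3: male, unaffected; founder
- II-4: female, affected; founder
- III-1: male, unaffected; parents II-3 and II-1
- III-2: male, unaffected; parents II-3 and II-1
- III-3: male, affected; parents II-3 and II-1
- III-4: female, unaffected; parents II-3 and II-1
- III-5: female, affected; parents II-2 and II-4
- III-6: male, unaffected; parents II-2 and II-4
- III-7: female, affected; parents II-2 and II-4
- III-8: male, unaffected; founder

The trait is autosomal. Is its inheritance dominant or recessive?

recessive

II-3 and II-1 are both unaffected yet have an affected child III-3. Under dominance, an affected child requires at least one affected parent, so the trait cannot be dominant.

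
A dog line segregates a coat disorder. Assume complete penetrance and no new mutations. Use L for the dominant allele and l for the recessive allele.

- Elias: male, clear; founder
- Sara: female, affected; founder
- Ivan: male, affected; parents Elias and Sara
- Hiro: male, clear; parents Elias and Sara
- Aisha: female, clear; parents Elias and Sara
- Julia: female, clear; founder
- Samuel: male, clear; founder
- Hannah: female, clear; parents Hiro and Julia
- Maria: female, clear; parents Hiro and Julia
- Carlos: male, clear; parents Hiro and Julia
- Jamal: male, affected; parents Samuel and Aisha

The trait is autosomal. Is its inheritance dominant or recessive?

recessive

Samuel and Aisha are both clear yet have an affected child Jamal. Under dominance, an affected child requires at least one affected parent, so the trait cannot be dominant.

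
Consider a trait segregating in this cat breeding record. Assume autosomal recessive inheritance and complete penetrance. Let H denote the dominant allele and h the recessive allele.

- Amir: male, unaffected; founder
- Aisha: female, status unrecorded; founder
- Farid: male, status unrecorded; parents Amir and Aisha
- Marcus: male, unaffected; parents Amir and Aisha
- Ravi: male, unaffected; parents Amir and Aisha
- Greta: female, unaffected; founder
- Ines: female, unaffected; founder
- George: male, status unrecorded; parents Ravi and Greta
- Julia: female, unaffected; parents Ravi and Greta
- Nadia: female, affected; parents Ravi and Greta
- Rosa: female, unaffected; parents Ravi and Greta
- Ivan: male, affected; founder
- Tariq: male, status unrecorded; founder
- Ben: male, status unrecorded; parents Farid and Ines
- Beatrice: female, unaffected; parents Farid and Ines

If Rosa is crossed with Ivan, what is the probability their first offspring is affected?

Ravi is unaffected so carries H and passed h to Nadia (hh), so Ravi is Hh.
Greta is unaffected so carries H and passed h to Nadia (hh), so Greta is Hh.
Rosa is an unaffected offspring of Ravi (Hh) × Greta (Hh), whose cross gives 1/4 HH : 1/2 Hh : 1/4 hh; conditioning on being unaffected, Rosa is HH with probability 1/3, Hh with probability 2/3.
Ivan is affected, so Ivan is hh.
Summing over parental genotype combinations, P(offspring is affected) = 2/3·1/2 = 1/3.

1/3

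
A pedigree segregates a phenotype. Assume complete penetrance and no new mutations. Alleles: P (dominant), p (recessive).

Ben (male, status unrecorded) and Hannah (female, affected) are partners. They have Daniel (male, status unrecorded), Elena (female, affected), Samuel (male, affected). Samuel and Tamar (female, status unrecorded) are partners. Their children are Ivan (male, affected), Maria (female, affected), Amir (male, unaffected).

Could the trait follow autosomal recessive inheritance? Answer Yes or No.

A consistent assignment under autosomal recessive exists: Ben Pp, Hannah pp, Daniel Pp, Elena pp, Samuel pp, Tamar Pp, Ivan pp, Maria pp, Amir Pp.
In this assignment every recorded phenotype matches its genotype and every non-founder's genotype is obtainable from its parents' genotypes, so the pedigree is consistent.

Yes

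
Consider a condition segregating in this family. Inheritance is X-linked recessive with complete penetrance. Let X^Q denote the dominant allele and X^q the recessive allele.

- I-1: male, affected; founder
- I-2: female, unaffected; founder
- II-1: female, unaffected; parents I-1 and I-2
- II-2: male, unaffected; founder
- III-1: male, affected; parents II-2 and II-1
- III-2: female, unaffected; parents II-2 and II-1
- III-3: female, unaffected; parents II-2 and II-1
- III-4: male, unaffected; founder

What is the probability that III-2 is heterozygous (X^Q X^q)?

II-2 is unaffected, so II-2 is X^Q Y.
II-1 is unaffected so carries Q and received q from I-1 (X^q Y), so II-1 is X^Q X^q.
Their cross gives offspring ratios 1/2 X^Q X^Q : 1/2 X^Q X^q. Conditioning on III-2 being unaffected, P(X^Q X^q) = 1/2 / 1 = 1/2.

1/2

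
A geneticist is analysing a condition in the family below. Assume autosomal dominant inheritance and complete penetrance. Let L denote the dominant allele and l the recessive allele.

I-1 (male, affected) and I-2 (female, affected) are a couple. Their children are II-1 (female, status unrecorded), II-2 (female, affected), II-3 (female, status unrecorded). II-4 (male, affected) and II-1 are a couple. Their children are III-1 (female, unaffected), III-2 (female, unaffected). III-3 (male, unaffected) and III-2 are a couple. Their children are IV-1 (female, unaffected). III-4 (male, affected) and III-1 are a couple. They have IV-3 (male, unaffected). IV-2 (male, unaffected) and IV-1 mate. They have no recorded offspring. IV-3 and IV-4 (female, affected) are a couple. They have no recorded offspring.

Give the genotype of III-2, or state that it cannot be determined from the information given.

ll

III-2 is unaffected, so III-2 is ll.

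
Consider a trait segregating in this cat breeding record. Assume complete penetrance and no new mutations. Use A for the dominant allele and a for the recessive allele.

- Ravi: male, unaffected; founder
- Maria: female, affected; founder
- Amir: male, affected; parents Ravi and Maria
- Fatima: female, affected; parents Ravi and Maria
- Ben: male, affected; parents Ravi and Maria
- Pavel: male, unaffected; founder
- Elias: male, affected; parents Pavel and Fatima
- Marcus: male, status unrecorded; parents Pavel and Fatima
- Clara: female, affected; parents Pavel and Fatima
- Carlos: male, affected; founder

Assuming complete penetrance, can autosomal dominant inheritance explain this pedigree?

Yes

A consistent assignment under autosomal dominant exists: Ravi aa, Maria AA, Amir Aa, Fatima Aa, Ben Aa, Pavel aa, Elias Aa, Marcus Aa, Clara Aa, Carlos AA.
In this assignment every recorded phenotype matches its genotype and every non-founder's genotype is obtainable from its parents' genotypes, so the pedigree is consistent.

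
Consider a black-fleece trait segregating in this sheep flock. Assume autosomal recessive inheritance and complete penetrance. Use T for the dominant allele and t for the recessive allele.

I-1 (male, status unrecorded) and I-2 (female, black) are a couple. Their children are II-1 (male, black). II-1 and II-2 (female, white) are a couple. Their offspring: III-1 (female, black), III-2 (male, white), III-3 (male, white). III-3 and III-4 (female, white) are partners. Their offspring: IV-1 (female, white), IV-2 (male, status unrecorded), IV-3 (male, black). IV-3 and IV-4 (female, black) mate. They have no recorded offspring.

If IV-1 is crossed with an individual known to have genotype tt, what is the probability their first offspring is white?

III-3 is white so carries T and received t from II-1 (tt), so III-3 is Tt.
III-4 is white so carries T and passed t to IV-3 (tt), so III-4 is Tt.
IV-1 is a white offspring of III-3 (Tt) × III-4 (Tt), whose cross gives 1/4 TT : 1/2 Tt : 1/4 tt; conditioning on being white, IV-1 is TT with probability 1/3, Tt with probability 2/3.
Summing over parental genotype combinations, P(offspring is white) = 1/3·1 + 2/3·1/2 = 2/3.

2/3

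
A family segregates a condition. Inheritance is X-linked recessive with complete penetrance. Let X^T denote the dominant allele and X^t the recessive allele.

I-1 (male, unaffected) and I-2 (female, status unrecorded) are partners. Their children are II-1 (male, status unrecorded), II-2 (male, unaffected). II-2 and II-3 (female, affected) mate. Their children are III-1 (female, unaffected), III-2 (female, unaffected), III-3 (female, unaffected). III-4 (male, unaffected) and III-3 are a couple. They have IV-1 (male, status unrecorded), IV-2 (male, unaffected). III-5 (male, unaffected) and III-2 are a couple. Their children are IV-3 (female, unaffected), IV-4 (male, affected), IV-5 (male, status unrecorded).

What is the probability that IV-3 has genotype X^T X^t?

1/2

III-5 is unaffected, so III-5 is X^T Y.
III-2 is unaffected so carries T and received t from II-3 (X^t X^t), so III-2 is X^T X^t.
Their cross gives offspring ratios 1/2 X^T X^T : 1/2 X^T X^t. Conditioning on IV-3 being unaffected, P(X^T X^t) = 1/2 / 1 = 1/2.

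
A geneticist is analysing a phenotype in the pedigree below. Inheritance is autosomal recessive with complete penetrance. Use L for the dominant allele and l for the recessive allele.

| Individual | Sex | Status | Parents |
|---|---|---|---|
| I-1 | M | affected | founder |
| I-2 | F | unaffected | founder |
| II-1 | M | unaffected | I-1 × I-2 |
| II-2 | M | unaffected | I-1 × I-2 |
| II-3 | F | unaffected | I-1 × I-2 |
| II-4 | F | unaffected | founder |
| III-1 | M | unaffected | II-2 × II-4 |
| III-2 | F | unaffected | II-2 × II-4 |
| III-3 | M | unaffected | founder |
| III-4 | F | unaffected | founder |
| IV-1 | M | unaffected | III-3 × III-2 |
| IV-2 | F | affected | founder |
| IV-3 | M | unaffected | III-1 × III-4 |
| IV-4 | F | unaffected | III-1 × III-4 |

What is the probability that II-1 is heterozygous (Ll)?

II-1 is unaffected so carries L and received l from I-1 (ll), so II-1 is Ll, giving P(Ll) = 1.

1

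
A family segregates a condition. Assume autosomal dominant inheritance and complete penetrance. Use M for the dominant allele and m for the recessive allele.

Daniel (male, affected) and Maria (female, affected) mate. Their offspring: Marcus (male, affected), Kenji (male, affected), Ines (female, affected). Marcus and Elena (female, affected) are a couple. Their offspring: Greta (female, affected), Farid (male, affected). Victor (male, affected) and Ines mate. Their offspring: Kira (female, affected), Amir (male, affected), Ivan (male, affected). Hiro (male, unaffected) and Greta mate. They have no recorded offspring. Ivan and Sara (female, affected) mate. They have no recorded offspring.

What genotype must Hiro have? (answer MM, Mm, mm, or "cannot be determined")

Hiro is unaffected, so Hiro is mm.

mm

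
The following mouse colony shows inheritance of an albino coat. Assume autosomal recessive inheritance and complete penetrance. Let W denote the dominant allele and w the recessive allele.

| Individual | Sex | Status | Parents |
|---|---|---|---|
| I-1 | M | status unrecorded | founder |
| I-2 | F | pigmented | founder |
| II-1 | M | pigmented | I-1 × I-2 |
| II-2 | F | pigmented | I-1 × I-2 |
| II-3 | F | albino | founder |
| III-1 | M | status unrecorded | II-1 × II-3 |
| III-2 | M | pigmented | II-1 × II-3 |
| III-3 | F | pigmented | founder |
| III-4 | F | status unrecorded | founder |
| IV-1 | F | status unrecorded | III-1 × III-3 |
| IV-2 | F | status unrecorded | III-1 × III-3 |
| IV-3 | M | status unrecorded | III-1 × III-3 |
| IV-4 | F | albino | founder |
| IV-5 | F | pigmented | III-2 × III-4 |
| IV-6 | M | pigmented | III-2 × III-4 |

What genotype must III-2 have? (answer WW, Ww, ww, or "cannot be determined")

From phenotype alone, III-2 is WW or Ww.
III-2 is pigmented so carries W and received w from II-3 (ww), so III-2 is Ww.

Ww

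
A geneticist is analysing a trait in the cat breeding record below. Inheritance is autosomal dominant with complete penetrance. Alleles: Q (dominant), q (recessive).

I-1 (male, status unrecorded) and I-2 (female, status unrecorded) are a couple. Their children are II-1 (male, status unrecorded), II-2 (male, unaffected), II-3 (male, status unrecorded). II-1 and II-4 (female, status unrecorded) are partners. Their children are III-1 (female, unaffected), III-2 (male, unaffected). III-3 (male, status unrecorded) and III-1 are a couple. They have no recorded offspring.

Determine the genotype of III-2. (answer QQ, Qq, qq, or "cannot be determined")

qq

III-2 is unaffected, so III-2 is qq.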